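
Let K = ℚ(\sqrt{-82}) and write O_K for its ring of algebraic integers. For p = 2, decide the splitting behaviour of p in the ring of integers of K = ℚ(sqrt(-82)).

d = -82 ≡ 2 (mod 4), so O_K = ℤ[√-82] and disc(K) = 4d = -328.
2 divides disc(K) = -328, so 2 ramifies.

ramified — (2) = 𝔭²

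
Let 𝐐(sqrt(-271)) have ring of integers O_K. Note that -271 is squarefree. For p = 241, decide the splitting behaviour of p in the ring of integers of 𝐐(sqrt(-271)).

d = -271 ≡ 1 (mod 4), so O_K = ℤ[(1+√-271)/2] and disc(K) = d = -271.
disc(K) = -271 is not divisible by 241; 241 is unramified.
Euler's criterion: (-271)^120 mod 241 = 1. Thus (-271|241) = 1.
(-271/241) = 1, so 241 splits.

split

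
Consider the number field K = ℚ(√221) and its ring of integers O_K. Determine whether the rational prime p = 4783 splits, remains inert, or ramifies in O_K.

d = 221 ≡ 1 (mod 4), so O_K = ℤ[(1+√221)/2] and disc(K) = d = 221.
4783 ∤ 221, so 4783 is unramified.
(221/4783) = 221^2391 mod 4783 = 4782, giving Legendre symbol -1.
d is a non-residue mod p, hence 4783 remains inert in O_K.

inert — (4783) stays prime in O_K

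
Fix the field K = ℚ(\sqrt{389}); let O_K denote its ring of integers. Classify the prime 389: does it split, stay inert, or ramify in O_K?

ramified

389 mod 4 = 1, hence disc K = 389 and O_K = ℤ[(1+√389)/2].
disc(K) = 389 = 389·1, so p = 389 is ramified.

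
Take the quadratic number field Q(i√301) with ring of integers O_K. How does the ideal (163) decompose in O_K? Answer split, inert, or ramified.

-301 mod 4 = 3, hence disc K = 4·(-301) = -1204 and O_K = ℤ[√-301].
163 ∤ -1204, so 163 is unramified.
Legendre symbol by Euler's criterion: (-301/163) ≡ (-301)^81 ≡ 1 (mod 163), i.e. (-301/163) = 1.
(-301/163) = 1, so 163 splits.

p splits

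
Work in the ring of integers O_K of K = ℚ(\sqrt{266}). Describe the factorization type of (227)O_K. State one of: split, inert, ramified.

inert — (227) stays prime in O_K

266 mod 4 = 2, hence disc K = 4·266 = 1064 and O_K = ℤ[√266].
Since gcd(227, 1064) = 1 the prime 227 does not ramify.
Euler's criterion: 266^113 mod 227 = 226. Thus (266|227) = -1.
Legendre symbol -1 ⇒ 227 is inert.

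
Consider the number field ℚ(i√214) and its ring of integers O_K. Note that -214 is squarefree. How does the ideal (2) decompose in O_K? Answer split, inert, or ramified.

2 is ramified

Since -214 ≢ 1 mod 4, the ring of integers is ℤ[√-214] with discriminant 4·(-214) = -856.
disc(K) = -856 = 2·(-428), so p = 2 is ramified.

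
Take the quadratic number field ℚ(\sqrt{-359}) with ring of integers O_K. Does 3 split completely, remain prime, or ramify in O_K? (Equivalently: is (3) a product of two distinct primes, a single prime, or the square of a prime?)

Since -359 ≡ 1 mod 4, the ring of integers is ℤ[(1+√-359)/2] with discriminant -359.
disc(K) = -359 is not divisible by 3; 3 is unramified.
(-359/3) = 1^1 mod 3 = 1, giving Legendre symbol 1.
(-359/3) = 1, so 3 splits.

splits completely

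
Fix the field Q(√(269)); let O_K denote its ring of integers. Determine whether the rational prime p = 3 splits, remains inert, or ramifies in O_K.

inert — (3) stays prime in O_K

Since 269 ≡ 1 mod 4, the ring of integers is ℤ[(1+√269)/2] with discriminant 269.
3 ∤ 269, so 3 is unramified.
Legendre symbol by Euler's criterion: (269/3) ≡ 269^1 ≡ 2 (mod 3), i.e. (269/3) = -1.
d is a non-residue mod p, hence 3 remains inert in O_K.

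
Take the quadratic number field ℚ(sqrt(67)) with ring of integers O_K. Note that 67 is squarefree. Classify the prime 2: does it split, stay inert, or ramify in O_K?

d = 67 ≡ 3 (mod 4), so O_K = ℤ[√67] and disc(K) = 4d = 268.
Ramification test: 2 | 268. The prime 2 ramifies in K.

ramified — (2) = 𝔭²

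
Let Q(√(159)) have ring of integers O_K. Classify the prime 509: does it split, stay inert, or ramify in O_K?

509 splits in O_K

d = 159 ≡ 3 (mod 4), so O_K = ℤ[√159] and disc(K) = 4d = 636.
Since gcd(509, 636) = 1 the prime 509 does not ramify.
(159/509) = 159^254 mod 509 = 1, giving Legendre symbol 1.
(159/509) = 1, so 509 splits.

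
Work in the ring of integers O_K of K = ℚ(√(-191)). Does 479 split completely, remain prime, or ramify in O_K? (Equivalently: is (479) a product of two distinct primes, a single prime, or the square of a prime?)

Since -191 ≡ 1 mod 4, the ring of integers is ℤ[(1+√-191)/2] with discriminant -191.
479 ∤ -191, so 479 is unramified.
Legendre symbol by Euler's criterion: (-191/479) ≡ (-191)^239 ≡ 1 (mod 479), i.e. (-191/479) = 1.
d is a quadratic residue mod p, hence 479 splits in O_K.

p splits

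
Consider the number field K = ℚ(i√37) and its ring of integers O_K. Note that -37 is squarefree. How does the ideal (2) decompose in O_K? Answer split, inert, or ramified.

-37 mod 4 = 3, hence disc K = 4·(-37) = -148 and O_K = ℤ[√-37].
Ramification test: 2 | -148. The prime 2 ramifies in K.

ramified — (2) = 𝔭²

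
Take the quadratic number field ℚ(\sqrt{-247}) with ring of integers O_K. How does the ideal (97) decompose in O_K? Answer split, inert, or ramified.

p splits

Since -247 ≡ 1 mod 4, the ring of integers is ℤ[(1+√-247)/2] with discriminant -247.
97 ∤ -247, so 97 is unramified.
Legendre symbol by Euler's criterion: (-247/97) ≡ (-247)^48 ≡ 1 (mod 97), i.e. (-247/97) = 1.
(-247/97) = 1, so 97 splits.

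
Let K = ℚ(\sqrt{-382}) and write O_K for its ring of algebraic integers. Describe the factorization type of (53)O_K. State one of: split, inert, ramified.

Since -382 ≢ 1 mod 4, the ring of integers is ℤ[√-382] with discriminant 4·(-382) = -1528.
Since gcd(53, -1528) = 1 the prime 53 does not ramify.
(-382/53) = 42^26 mod 53 = 1, giving Legendre symbol 1.
d is a quadratic residue mod p, hence 53 splits in O_K.

p splits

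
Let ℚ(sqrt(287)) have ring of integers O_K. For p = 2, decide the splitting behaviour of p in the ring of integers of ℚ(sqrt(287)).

p ramifies

Since 287 ≢ 1 mod 4, the ring of integers is ℤ[√287] with discriminant 4·287 = 1148.
disc(K) = 1148 = 2·574, so p = 2 is ramified.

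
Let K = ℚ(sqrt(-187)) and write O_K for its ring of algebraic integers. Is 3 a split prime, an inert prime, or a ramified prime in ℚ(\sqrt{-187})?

remains prime (inert)

Since -187 ≡ 1 mod 4, the ring of integers is ℤ[(1+√-187)/2] with discriminant -187.
disc(K) = -187 is not divisible by 3; 3 is unramified.
Compute (-187/3) via Euler: 2^((3-1)/2) mod 3 = 2, so (-187/3) = -1.
d is a non-residue mod p, hence 3 remains inert in O_K.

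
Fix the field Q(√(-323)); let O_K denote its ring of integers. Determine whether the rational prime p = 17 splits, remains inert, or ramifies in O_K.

17 is ramified

-323 mod 4 = 1, hence disc K = -323 and O_K = ℤ[(1+√-323)/2].
Ramification test: 17 | -323. The prime 17 ramifies in K.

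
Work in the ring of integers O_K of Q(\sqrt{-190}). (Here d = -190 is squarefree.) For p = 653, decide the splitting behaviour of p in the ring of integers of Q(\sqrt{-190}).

Since -190 ≢ 1 mod 4, the ring of integers is ℤ[√-190] with discriminant 4·(-190) = -760.
disc(K) = -760 is not divisible by 653; 653 is unramified.
(-190/653) = 463^326 mod 653 = 1, giving Legendre symbol 1.
d is a quadratic residue mod p, hence 653 splits in O_K.

splits completely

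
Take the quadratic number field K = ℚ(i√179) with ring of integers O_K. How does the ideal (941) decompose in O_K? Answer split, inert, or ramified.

Since -179 ≡ 1 mod 4, the ring of integers is ℤ[(1+√-179)/2] with discriminant -179.
disc(K) = -179 is not divisible by 941; 941 is unramified.
Euler's criterion: (-179)^470 mod 941 = 1. Thus (-179|941) = 1.
d is a quadratic residue mod p, hence 941 splits in O_K.

split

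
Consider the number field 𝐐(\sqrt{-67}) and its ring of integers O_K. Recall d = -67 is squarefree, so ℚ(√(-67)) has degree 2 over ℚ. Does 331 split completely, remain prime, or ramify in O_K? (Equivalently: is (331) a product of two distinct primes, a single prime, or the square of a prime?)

d = -67 ≡ 1 (mod 4), so O_K = ℤ[(1+√-67)/2] and disc(K) = d = -67.
Since gcd(331, -67) = 1 the prime 331 does not ramify.
(-67/331) = 264^165 mod 331 = 330, giving Legendre symbol -1.
d is a non-residue mod p, hence 331 remains inert in O_K.

331 remains inert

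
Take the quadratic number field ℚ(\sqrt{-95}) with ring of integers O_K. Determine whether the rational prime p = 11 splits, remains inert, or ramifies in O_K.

Since -95 ≡ 1 mod 4, the ring of integers is ℤ[(1+√-95)/2] with discriminant -95.
Since gcd(11, -95) = 1 the prime 11 does not ramify.
Compute (-95/11) via Euler: 4^((11-1)/2) mod 11 = 1, so (-95/11) = 1.
Legendre symbol 1 ⇒ 11 is split.

p splits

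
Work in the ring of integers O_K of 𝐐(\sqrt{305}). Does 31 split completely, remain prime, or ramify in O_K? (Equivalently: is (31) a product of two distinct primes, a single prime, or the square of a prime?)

31 remains inert

305 mod 4 = 1, hence disc K = 305 and O_K = ℤ[(1+√305)/2].
Since gcd(31, 305) = 1 the prime 31 does not ramify.
Compute (305/31) via Euler: 26^((31-1)/2) mod 31 = 30, so (305/31) = -1.
(305/31) = -1, so 31 is inert.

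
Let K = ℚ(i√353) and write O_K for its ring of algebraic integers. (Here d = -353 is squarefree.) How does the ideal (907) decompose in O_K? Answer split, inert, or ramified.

inert — (907) stays prime in O_K

d = -353 ≡ 3 (mod 4), so O_K = ℤ[√-353] and disc(K) = 4d = -1412.
907 ∤ -1412, so 907 is unramified.
Euler's criterion: (-353)^453 mod 907 = 906. Thus (-353|907) = -1.
Legendre symbol -1 ⇒ 907 is inert.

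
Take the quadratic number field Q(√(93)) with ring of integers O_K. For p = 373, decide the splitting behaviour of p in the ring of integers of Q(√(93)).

splits completely

Since 93 ≡ 1 mod 4, the ring of integers is ℤ[(1+√93)/2] with discriminant 93.
373 ∤ 93, so 373 is unramified.
(93/373) = 93^186 mod 373 = 1, giving Legendre symbol 1.
Legendre symbol 1 ⇒ 373 is split.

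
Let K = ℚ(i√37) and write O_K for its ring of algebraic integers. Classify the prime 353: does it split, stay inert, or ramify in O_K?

-37 mod 4 = 3, hence disc K = 4·(-37) = -148 and O_K = ℤ[√-37].
353 ∤ -148, so 353 is unramified.
Euler's criterion: (-37)^176 mod 353 = 352. Thus (-37|353) = -1.
Legendre symbol -1 ⇒ 353 is inert.

remains prime (inert)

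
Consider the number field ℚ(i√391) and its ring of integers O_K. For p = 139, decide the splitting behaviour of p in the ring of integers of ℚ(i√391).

inert — (139) stays prime in O_K

-391 mod 4 = 1, hence disc K = -391 and O_K = ℤ[(1+√-391)/2].
Since gcd(139, -391) = 1 the prime 139 does not ramify.
Legendre symbol by Euler's criterion: (-391/139) ≡ (-391)^69 ≡ 138 (mod 139), i.e. (-391/139) = -1.
d is a non-residue mod p, hence 139 remains inert in O_K.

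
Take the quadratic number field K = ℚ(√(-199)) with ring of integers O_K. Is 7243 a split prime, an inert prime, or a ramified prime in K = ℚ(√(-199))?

split

-199 mod 4 = 1, hence disc K = -199 and O_K = ℤ[(1+√-199)/2].
disc(K) = -199 is not divisible by 7243; 7243 is unramified.
(-199/7243) = 7044^3621 mod 7243 = 1, giving Legendre symbol 1.
Legendre symbol 1 ⇒ 7243 is split.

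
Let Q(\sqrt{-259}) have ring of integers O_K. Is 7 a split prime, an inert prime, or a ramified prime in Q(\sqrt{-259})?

ramified

d = -259 ≡ 1 (mod 4), so O_K = ℤ[(1+√-259)/2] and disc(K) = d = -259.
7 divides disc(K) = -259, so 7 ramifies.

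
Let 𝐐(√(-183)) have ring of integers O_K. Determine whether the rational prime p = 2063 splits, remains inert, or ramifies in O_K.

Since -183 ≡ 1 mod 4, the ring of integers is ℤ[(1+√-183)/2] with discriminant -183.
disc(K) = -183 is not divisible by 2063; 2063 is unramified.
Compute (-183/2063) via Euler: 1880^((2063-1)/2) mod 2063 = 1, so (-183/2063) = 1.
Legendre symbol 1 ⇒ 2063 is split.

2063 splits in O_K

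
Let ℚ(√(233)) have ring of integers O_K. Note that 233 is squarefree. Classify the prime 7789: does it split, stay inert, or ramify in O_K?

split — (7789) = 𝔭₁𝔭₂ with 𝔭₁ ≠ 𝔭₂

Since 233 ≡ 1 mod 4, the ring of integers is ℤ[(1+√233)/2] with discriminant 233.
Since gcd(7789, 233) = 1 the prime 7789 does not ramify.
Compute (233/7789) via Euler: 233^((7789-1)/2) mod 7789 = 1, so (233/7789) = 1.
Legendre symbol 1 ⇒ 7789 is split.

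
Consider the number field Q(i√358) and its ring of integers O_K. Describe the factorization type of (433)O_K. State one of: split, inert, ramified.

433 splits in O_K

-358 mod 4 = 2, hence disc K = 4·(-358) = -1432 and O_K = ℤ[√-358].
disc(K) = -1432 is not divisible by 433; 433 is unramified.
Legendre symbol by Euler's criterion: (-358/433) ≡ (-358)^216 ≡ 1 (mod 433), i.e. (-358/433) = 1.
d is a quadratic residue mod p, hence 433 splits in O_K.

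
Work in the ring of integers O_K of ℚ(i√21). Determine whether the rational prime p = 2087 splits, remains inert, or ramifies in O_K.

d = -21 ≡ 3 (mod 4), so O_K = ℤ[√-21] and disc(K) = 4d = -84.
Since gcd(2087, -84) = 1 the prime 2087 does not ramify.
Compute (-21/2087) via Euler: 2066^((2087-1)/2) mod 2087 = 1, so (-21/2087) = 1.
(-21/2087) = 1, so 2087 splits.

split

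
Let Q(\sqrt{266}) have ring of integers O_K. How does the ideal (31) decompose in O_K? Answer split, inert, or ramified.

266 mod 4 = 2, hence disc K = 4·266 = 1064 and O_K = ℤ[√266].
31 ∤ 1064, so 31 is unramified.
Euler's criterion: 266^15 mod 31 = 1. Thus (266|31) = 1.
Legendre symbol 1 ⇒ 31 is split.

split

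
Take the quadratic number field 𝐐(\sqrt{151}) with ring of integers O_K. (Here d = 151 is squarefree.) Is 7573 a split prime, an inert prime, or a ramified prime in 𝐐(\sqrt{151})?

d = 151 ≡ 3 (mod 4), so O_K = ℤ[√151] and disc(K) = 4d = 604.
disc(K) = 604 is not divisible by 7573; 7573 is unramified.
(151/7573) = 151^3786 mod 7573 = 7572, giving Legendre symbol -1.
Legendre symbol -1 ⇒ 7573 is inert.

inert — (7573) stays prime in O_K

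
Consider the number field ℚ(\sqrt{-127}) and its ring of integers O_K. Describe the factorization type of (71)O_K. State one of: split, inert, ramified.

splits completely

d = -127 ≡ 1 (mod 4), so O_K = ℤ[(1+√-127)/2] and disc(K) = d = -127.
71 ∤ -127, so 71 is unramified.
(-127/71) = 15^35 mod 71 = 1, giving Legendre symbol 1.
Legendre symbol 1 ⇒ 71 is split.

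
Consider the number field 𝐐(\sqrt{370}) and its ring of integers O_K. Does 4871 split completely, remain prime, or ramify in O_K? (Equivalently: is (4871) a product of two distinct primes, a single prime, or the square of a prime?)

d = 370 ≡ 2 (mod 4), so O_K = ℤ[√370] and disc(K) = 4d = 1480.
Since gcd(4871, 1480) = 1 the prime 4871 does not ramify.
(370/4871) = 370^2435 mod 4871 = 4870, giving Legendre symbol -1.
(370/4871) = -1, so 4871 is inert.

p is inert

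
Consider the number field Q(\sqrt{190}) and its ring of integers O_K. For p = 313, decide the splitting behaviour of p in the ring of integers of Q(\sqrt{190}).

inert

d = 190 ≡ 2 (mod 4), so O_K = ℤ[√190] and disc(K) = 4d = 760.
313 ∤ 760, so 313 is unramified.
(190/313) = 190^156 mod 313 = 312, giving Legendre symbol -1.
Legendre symbol -1 ⇒ 313 is inert.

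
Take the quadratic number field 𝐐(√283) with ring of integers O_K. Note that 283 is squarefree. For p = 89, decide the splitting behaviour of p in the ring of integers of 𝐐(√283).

splits completely

d = 283 ≡ 3 (mod 4), so O_K = ℤ[√283] and disc(K) = 4d = 1132.
Since gcd(89, 1132) = 1 the prime 89 does not ramify.
Compute (283/89) via Euler: 16^((89-1)/2) mod 89 = 1, so (283/89) = 1.
Legendre symbol 1 ⇒ 89 is split.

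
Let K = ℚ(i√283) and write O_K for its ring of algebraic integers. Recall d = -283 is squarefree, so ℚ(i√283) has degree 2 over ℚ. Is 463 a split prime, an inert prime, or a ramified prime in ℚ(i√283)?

p is inert

Since -283 ≡ 1 mod 4, the ring of integers is ℤ[(1+√-283)/2] with discriminant -283.
Since gcd(463, -283) = 1 the prime 463 does not ramify.
Compute (-283/463) via Euler: 180^((463-1)/2) mod 463 = 462, so (-283/463) = -1.
d is a non-residue mod p, hence 463 remains inert in O_K.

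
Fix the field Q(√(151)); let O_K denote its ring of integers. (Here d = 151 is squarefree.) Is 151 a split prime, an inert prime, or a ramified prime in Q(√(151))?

ramifies in O_K

d = 151 ≡ 3 (mod 4), so O_K = ℤ[√151] and disc(K) = 4d = 604.
Ramification test: 151 | 604. The prime 151 ramifies in K.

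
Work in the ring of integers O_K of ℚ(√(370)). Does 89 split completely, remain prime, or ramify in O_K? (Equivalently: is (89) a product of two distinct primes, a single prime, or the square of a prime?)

Since 370 ≢ 1 mod 4, the ring of integers is ℤ[√370] with discriminant 4·370 = 1480.
disc(K) = 1480 is not divisible by 89; 89 is unramified.
Euler's criterion: 370^44 mod 89 = 88. Thus (370|89) = -1.
Legendre symbol -1 ⇒ 89 is inert.

inert — (89) stays prime in O_K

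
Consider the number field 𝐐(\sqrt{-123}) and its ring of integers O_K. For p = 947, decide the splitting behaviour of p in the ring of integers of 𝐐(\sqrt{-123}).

-123 mod 4 = 1, hence disc K = -123 and O_K = ℤ[(1+√-123)/2].
Since gcd(947, -123) = 1 the prime 947 does not ramify.
Euler's criterion: (-123)^473 mod 947 = 946. Thus (-123|947) = -1.
Legendre symbol -1 ⇒ 947 is inert.

p is inert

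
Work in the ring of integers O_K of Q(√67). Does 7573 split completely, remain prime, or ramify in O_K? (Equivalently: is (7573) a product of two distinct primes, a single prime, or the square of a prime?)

7573 remains inert

67 mod 4 = 3, hence disc K = 4·67 = 268 and O_K = ℤ[√67].
Since gcd(7573, 268) = 1 the prime 7573 does not ramify.
Euler's criterion: 67^3786 mod 7573 = 7572. Thus (67|7573) = -1.
(67/7573) = -1, so 7573 is inert.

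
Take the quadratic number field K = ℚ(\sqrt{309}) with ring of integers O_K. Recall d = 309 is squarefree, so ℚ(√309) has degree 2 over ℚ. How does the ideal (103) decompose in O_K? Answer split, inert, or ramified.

ramified — (103) = 𝔭²

d = 309 ≡ 1 (mod 4), so O_K = ℤ[(1+√309)/2] and disc(K) = d = 309.
disc(K) = 309 = 103·3, so p = 103 is ramified.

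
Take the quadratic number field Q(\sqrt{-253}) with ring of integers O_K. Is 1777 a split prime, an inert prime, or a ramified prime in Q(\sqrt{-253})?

-253 mod 4 = 3, hence disc K = 4·(-253) = -1012 and O_K = ℤ[√-253].
disc(K) = -1012 is not divisible by 1777; 1777 is unramified.
Euler's criterion: (-253)^888 mod 1777 = 1776. Thus (-253|1777) = -1.
(-253/1777) = -1, so 1777 is inert.

1777 remains inert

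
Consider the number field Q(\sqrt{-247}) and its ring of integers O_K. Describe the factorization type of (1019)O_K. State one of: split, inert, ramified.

Since -247 ≡ 1 mod 4, the ring of integers is ℤ[(1+√-247)/2] with discriminant -247.
Since gcd(1019, -247) = 1 the prime 1019 does not ramify.
Euler's criterion: (-247)^509 mod 1019 = 1. Thus (-247|1019) = 1.
(-247/1019) = 1, so 1019 splits.

1019 splits in O_K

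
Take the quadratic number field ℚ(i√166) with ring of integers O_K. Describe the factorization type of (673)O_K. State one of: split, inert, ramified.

Since -166 ≢ 1 mod 4, the ring of integers is ℤ[√-166] with discriminant 4·(-166) = -664.
disc(K) = -664 is not divisible by 673; 673 is unramified.
Compute (-166/673) via Euler: 507^((673-1)/2) mod 673 = 1, so (-166/673) = 1.
Legendre symbol 1 ⇒ 673 is split.

p splits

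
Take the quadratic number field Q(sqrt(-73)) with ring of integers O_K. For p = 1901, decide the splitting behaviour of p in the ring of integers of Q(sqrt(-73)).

-73 mod 4 = 3, hence disc K = 4·(-73) = -292 and O_K = ℤ[√-73].
1901 ∤ -292, so 1901 is unramified.
(-73/1901) = 1828^950 mod 1901 = 1, giving Legendre symbol 1.
(-73/1901) = 1, so 1901 splits.

splits completely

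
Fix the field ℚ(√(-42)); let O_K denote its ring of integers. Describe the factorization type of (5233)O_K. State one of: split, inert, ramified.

split — (5233) = 𝔭₁𝔭₂ with 𝔭₁ ≠ 𝔭₂

d = -42 ≡ 2 (mod 4), so O_K = ℤ[√-42] and disc(K) = 4d = -168.
Since gcd(5233, -168) = 1 the prime 5233 does not ramify.
Compute (-42/5233) via Euler: 5191^((5233-1)/2) mod 5233 = 1, so (-42/5233) = 1.
d is a quadratic residue mod p, hence 5233 splits in O_K.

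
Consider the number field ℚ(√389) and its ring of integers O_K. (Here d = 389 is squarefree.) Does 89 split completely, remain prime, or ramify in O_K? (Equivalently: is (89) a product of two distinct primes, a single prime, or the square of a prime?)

inert

Since 389 ≡ 1 mod 4, the ring of integers is ℤ[(1+√389)/2] with discriminant 389.
disc(K) = 389 is not divisible by 89; 89 is unramified.
Euler's criterion: 389^44 mod 89 = 88. Thus (389|89) = -1.
(389/89) = -1, so 89 is inert.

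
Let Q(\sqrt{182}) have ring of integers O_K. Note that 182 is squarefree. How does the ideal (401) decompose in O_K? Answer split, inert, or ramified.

inert — (401) stays prime in O_K

182 mod 4 = 2, hence disc K = 4·182 = 728 and O_K = ℤ[√182].
disc(K) = 728 is not divisible by 401; 401 is unramified.
Euler's criterion: 182^200 mod 401 = 400. Thus (182|401) = -1.
d is a non-residue mod p, hence 401 remains inert in O_K.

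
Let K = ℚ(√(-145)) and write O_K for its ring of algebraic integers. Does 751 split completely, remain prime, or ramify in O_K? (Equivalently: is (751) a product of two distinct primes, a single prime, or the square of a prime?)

splits completely

d = -145 ≡ 3 (mod 4), so O_K = ℤ[√-145] and disc(K) = 4d = -580.
751 ∤ -580, so 751 is unramified.
(-145/751) = 606^375 mod 751 = 1, giving Legendre symbol 1.
Legendre symbol 1 ⇒ 751 is split.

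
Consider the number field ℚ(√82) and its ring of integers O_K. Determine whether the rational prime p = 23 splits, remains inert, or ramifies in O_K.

Since 82 ≢ 1 mod 4, the ring of integers is ℤ[√82] with discriminant 4·82 = 328.
Since gcd(23, 328) = 1 the prime 23 does not ramify.
Euler's criterion: 82^11 mod 23 = 1. Thus (82|23) = 1.
Legendre symbol 1 ⇒ 23 is split.

p splits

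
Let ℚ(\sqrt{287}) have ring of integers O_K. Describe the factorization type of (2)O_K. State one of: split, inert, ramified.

287 mod 4 = 3, hence disc K = 4·287 = 1148 and O_K = ℤ[√287].
disc(K) = 1148 = 2·574, so p = 2 is ramified.

p ramifies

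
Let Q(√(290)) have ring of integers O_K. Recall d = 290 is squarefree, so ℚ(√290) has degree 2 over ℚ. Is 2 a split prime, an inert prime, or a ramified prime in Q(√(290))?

290 mod 4 = 2, hence disc K = 4·290 = 1160 and O_K = ℤ[√290].
disc(K) = 1160 = 2·580, so p = 2 is ramified.

2 is ramified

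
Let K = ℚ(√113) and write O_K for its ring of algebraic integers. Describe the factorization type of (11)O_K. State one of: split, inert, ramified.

113 mod 4 = 1, hence disc K = 113 and O_K = ℤ[(1+√113)/2].
11 ∤ 113, so 11 is unramified.
Euler's criterion: 113^5 mod 11 = 1. Thus (113|11) = 1.
Legendre symbol 1 ⇒ 11 is split.

splits completely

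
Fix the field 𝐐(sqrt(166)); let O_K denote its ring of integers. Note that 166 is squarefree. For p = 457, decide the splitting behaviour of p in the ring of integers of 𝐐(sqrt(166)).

p is inert

166 mod 4 = 2, hence disc K = 4·166 = 664 and O_K = ℤ[√166].
457 ∤ 664, so 457 is unramified.
Euler's criterion: 166^228 mod 457 = 456. Thus (166|457) = -1.
d is a non-residue mod p, hence 457 remains inert in O_K.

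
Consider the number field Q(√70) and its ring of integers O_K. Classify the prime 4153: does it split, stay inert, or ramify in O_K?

p is inert

70 mod 4 = 2, hence disc K = 4·70 = 280 and O_K = ℤ[√70].
4153 ∤ 280, so 4153 is unramified.
Compute (70/4153) via Euler: 70^((4153-1)/2) mod 4153 = 4152, so (70/4153) = -1.
(70/4153) = -1, so 4153 is inert.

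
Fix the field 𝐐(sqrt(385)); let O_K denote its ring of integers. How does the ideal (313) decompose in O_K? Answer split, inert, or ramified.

split — (313) = 𝔭₁𝔭₂ with 𝔭₁ ≠ 𝔭₂

385 mod 4 = 1, hence disc K = 385 and O_K = ℤ[(1+√385)/2].
313 ∤ 385, so 313 is unramified.
Euler's criterion: 385^156 mod 313 = 1. Thus (385|313) = 1.
(385/313) = 1, so 313 splits.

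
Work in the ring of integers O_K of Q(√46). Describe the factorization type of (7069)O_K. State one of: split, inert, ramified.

46 mod 4 = 2, hence disc K = 4·46 = 184 and O_K = ℤ[√46].
Since gcd(7069, 184) = 1 the prime 7069 does not ramify.
Legendre symbol by Euler's criterion: (46/7069) ≡ 46^3534 ≡ 7068 (mod 7069), i.e. (46/7069) = -1.
Legendre symbol -1 ⇒ 7069 is inert.

inert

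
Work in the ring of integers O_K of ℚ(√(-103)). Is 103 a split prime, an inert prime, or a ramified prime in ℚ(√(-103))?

d = -103 ≡ 1 (mod 4), so O_K = ℤ[(1+√-103)/2] and disc(K) = d = -103.
disc(K) = -103 = 103·(-1), so p = 103 is ramified.

ramified — (103) = 𝔭²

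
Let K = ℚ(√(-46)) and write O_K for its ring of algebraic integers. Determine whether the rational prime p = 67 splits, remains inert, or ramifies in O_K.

Since -46 ≢ 1 mod 4, the ring of integers is ℤ[√-46] with discriminant 4·(-46) = -184.
Since gcd(67, -184) = 1 the prime 67 does not ramify.
Euler's criterion: (-46)^33 mod 67 = 1. Thus (-46|67) = 1.
Legendre symbol 1 ⇒ 67 is split.

p splits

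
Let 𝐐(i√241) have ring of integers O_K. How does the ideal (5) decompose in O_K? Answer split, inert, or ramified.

-241 mod 4 = 3, hence disc K = 4·(-241) = -964 and O_K = ℤ[√-241].
Since gcd(5, -964) = 1 the prime 5 does not ramify.
Legendre symbol by Euler's criterion: (-241/5) ≡ (-241)^2 ≡ 1 (mod 5), i.e. (-241/5) = 1.
d is a quadratic residue mod p, hence 5 splits in O_K.

split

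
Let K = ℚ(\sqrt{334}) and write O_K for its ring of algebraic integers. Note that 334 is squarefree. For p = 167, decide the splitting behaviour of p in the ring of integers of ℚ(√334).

334 mod 4 = 2, hence disc K = 4·334 = 1336 and O_K = ℤ[√334].
disc(K) = 1336 = 167·8, so p = 167 is ramified.

167 is ramified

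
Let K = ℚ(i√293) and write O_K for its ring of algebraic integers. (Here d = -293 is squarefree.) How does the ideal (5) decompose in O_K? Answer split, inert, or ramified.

-293 mod 4 = 3, hence disc K = 4·(-293) = -1172 and O_K = ℤ[√-293].
5 ∤ -1172, so 5 is unramified.
Legendre symbol by Euler's criterion: (-293/5) ≡ (-293)^2 ≡ 4 (mod 5), i.e. (-293/5) = -1.
Legendre symbol -1 ⇒ 5 is inert.

inert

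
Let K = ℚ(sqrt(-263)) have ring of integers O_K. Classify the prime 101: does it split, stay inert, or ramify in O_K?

d = -263 ≡ 1 (mod 4), so O_K = ℤ[(1+√-263)/2] and disc(K) = d = -263.
disc(K) = -263 is not divisible by 101; 101 is unramified.
Compute (-263/101) via Euler: 40^((101-1)/2) mod 101 = 100, so (-263/101) = -1.
d is a non-residue mod p, hence 101 remains inert in O_K.

inert — (101) stays prime in O_K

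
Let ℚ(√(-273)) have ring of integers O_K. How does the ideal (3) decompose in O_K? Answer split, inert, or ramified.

ramified — (3) = 𝔭²

-273 mod 4 = 3, hence disc K = 4·(-273) = -1092 and O_K = ℤ[√-273].
3 divides disc(K) = -1092, so 3 ramifies.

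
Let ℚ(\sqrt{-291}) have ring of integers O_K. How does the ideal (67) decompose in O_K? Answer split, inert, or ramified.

Since -291 ≡ 1 mod 4, the ring of integers is ℤ[(1+√-291)/2] with discriminant -291.
67 ∤ -291, so 67 is unramified.
Compute (-291/67) via Euler: 44^((67-1)/2) mod 67 = 66, so (-291/67) = -1.
Legendre symbol -1 ⇒ 67 is inert.

p is inert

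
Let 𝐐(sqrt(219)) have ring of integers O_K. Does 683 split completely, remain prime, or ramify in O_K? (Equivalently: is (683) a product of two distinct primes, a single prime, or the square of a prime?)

Since 219 ≢ 1 mod 4, the ring of integers is ℤ[√219] with discriminant 4·219 = 876.
Since gcd(683, 876) = 1 the prime 683 does not ramify.
Legendre symbol by Euler's criterion: (219/683) ≡ 219^341 ≡ 682 (mod 683), i.e. (219/683) = -1.
(219/683) = -1, so 683 is inert.

inert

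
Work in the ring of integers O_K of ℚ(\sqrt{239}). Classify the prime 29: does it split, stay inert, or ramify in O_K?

d = 239 ≡ 3 (mod 4), so O_K = ℤ[√239] and disc(K) = 4d = 956.
Since gcd(29, 956) = 1 the prime 29 does not ramify.
(239/29) = 7^14 mod 29 = 1, giving Legendre symbol 1.
d is a quadratic residue mod p, hence 29 splits in O_K.

29 splits in O_K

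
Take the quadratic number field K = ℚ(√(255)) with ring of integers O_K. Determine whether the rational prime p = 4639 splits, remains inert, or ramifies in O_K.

p is inert

Since 255 ≢ 1 mod 4, the ring of integers is ℤ[√255] with discriminant 4·255 = 1020.
Since gcd(4639, 1020) = 1 the prime 4639 does not ramify.
Euler's criterion: 255^2319 mod 4639 = 4638. Thus (255|4639) = -1.
d is a non-residue mod p, hence 4639 remains inert in O_K.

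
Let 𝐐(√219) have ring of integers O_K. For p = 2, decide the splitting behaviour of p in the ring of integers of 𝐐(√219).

219 mod 4 = 3, hence disc K = 4·219 = 876 and O_K = ℤ[√219].
disc(K) = 876 = 2·438, so p = 2 is ramified.

ramified — (2) = 𝔭²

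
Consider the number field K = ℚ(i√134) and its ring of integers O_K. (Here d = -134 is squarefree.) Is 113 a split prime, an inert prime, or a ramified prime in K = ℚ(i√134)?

Since -134 ≢ 1 mod 4, the ring of integers is ℤ[√-134] with discriminant 4·(-134) = -536.
113 ∤ -536, so 113 is unramified.
Compute (-134/113) via Euler: 92^((113-1)/2) mod 113 = 112, so (-134/113) = -1.
(-134/113) = -1, so 113 is inert.

inert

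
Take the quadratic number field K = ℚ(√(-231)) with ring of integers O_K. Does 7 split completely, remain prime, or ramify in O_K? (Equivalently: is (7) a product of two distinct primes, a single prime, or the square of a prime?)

ramified — (7) = 𝔭²

-231 mod 4 = 1, hence disc K = -231 and O_K = ℤ[(1+√-231)/2].
Ramification test: 7 | -231. The prime 7 ramifies in K.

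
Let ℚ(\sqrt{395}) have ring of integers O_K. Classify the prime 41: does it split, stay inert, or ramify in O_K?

Since 395 ≢ 1 mod 4, the ring of integers is ℤ[√395] with discriminant 4·395 = 1580.
disc(K) = 1580 is not divisible by 41; 41 is unramified.
Legendre symbol by Euler's criterion: (395/41) ≡ 395^20 ≡ 40 (mod 41), i.e. (395/41) = -1.
(395/41) = -1, so 41 is inert.

inert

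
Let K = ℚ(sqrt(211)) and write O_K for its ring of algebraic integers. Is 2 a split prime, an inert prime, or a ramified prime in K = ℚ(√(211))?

211 mod 4 = 3, hence disc K = 4·211 = 844 and O_K = ℤ[√211].
2 divides disc(K) = 844, so 2 ramifies.

2 is ramified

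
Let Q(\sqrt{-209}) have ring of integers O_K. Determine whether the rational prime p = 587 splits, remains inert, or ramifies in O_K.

d = -209 ≡ 3 (mod 4), so O_K = ℤ[√-209] and disc(K) = 4d = -836.
Since gcd(587, -836) = 1 the prime 587 does not ramify.
Euler's criterion: (-209)^293 mod 587 = 586. Thus (-209|587) = -1.
Legendre symbol -1 ⇒ 587 is inert.

inert — (587) stays prime in O_K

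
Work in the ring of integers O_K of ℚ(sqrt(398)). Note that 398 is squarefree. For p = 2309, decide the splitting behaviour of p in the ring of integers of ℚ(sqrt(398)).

398 mod 4 = 2, hence disc K = 4·398 = 1592 and O_K = ℤ[√398].
2309 ∤ 1592, so 2309 is unramified.
Compute (398/2309) via Euler: 398^((2309-1)/2) mod 2309 = 1, so (398/2309) = 1.
d is a quadratic residue mod p, hence 2309 splits in O_K.

split — (2309) = 𝔭₁𝔭₂ with 𝔭₁ ≠ 𝔭₂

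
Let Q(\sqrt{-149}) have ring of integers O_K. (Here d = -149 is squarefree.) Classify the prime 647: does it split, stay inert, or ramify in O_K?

Since -149 ≢ 1 mod 4, the ring of integers is ℤ[√-149] with discriminant 4·(-149) = -596.
disc(K) = -596 is not divisible by 647; 647 is unramified.
Euler's criterion: (-149)^323 mod 647 = 1. Thus (-149|647) = 1.
Legendre symbol 1 ⇒ 647 is split.

splits completely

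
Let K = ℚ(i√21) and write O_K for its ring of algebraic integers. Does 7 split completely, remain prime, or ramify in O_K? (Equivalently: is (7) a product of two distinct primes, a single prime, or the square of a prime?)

ramifies in O_K

-21 mod 4 = 3, hence disc K = 4·(-21) = -84 and O_K = ℤ[√-21].
disc(K) = -84 = 7·(-12), so p = 7 is ramified.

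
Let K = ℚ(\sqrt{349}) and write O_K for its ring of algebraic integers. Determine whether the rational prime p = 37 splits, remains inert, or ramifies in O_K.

split — (37) = 𝔭₁𝔭₂ with 𝔭₁ ≠ 𝔭₂

Since 349 ≡ 1 mod 4, the ring of integers is ℤ[(1+√349)/2] with discriminant 349.
disc(K) = 349 is not divisible by 37; 37 is unramified.
Compute (349/37) via Euler: 16^((37-1)/2) mod 37 = 1, so (349/37) = 1.
d is a quadratic residue mod p, hence 37 splits in O_K.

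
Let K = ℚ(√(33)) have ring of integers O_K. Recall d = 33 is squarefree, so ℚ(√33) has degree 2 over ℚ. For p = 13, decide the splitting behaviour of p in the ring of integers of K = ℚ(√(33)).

33 mod 4 = 1, hence disc K = 33 and O_K = ℤ[(1+√33)/2].
13 ∤ 33, so 13 is unramified.
Euler's criterion: 33^6 mod 13 = 12. Thus (33|13) = -1.
(33/13) = -1, so 13 is inert.

inert — (13) stays prime in O_K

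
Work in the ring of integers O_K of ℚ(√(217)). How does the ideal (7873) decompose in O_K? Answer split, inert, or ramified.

split

d = 217 ≡ 1 (mod 4), so O_K = ℤ[(1+√217)/2] and disc(K) = d = 217.
Since gcd(7873, 217) = 1 the prime 7873 does not ramify.
(217/7873) = 217^3936 mod 7873 = 1, giving Legendre symbol 1.
d is a quadratic residue mod p, hence 7873 splits in O_K.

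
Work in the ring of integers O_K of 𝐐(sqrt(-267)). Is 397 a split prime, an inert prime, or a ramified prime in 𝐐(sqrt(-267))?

p is inert

Since -267 ≡ 1 mod 4, the ring of integers is ℤ[(1+√-267)/2] with discriminant -267.
397 ∤ -267, so 397 is unramified.
Euler's criterion: (-267)^198 mod 397 = 396. Thus (-267|397) = -1.
Legendre symbol -1 ⇒ 397 is inert.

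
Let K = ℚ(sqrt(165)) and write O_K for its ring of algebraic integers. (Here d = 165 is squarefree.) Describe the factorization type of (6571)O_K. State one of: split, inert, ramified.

Since 165 ≡ 1 mod 4, the ring of integers is ℤ[(1+√165)/2] with discriminant 165.
Since gcd(6571, 165) = 1 the prime 6571 does not ramify.
Compute (165/6571) via Euler: 165^((6571-1)/2) mod 6571 = 1, so (165/6571) = 1.
(165/6571) = 1, so 6571 splits.

p splits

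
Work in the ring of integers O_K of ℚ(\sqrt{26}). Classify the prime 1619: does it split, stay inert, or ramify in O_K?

splits completely

d = 26 ≡ 2 (mod 4), so O_K = ℤ[√26] and disc(K) = 4d = 104.
Since gcd(1619, 104) = 1 the prime 1619 does not ramify.
Compute (26/1619) via Euler: 26^((1619-1)/2) mod 1619 = 1, so (26/1619) = 1.
Legendre symbol 1 ⇒ 1619 is split.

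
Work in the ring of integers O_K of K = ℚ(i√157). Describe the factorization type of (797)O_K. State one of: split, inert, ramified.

797 splits in O_K

Since -157 ≢ 1 mod 4, the ring of integers is ℤ[√-157] with discriminant 4·(-157) = -628.
disc(K) = -628 is not divisible by 797; 797 is unramified.
Compute (-157/797) via Euler: 640^((797-1)/2) mod 797 = 1, so (-157/797) = 1.
d is a quadratic residue mod p, hence 797 splits in O_K.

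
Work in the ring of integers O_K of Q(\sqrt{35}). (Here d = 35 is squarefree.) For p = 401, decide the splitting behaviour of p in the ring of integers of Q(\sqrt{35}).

Since 35 ≢ 1 mod 4, the ring of integers is ℤ[√35] with discriminant 4·35 = 140.
401 ∤ 140, so 401 is unramified.
Euler's criterion: 35^200 mod 401 = 1. Thus (35|401) = 1.
(35/401) = 1, so 401 splits.

splits completely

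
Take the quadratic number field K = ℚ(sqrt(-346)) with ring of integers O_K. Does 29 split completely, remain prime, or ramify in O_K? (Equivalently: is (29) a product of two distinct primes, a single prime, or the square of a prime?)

inert — (29) stays prime in O_K

Since -346 ≢ 1 mod 4, the ring of integers is ℤ[√-346] with discriminant 4·(-346) = -1384.
Since gcd(29, -1384) = 1 the prime 29 does not ramify.
(-346/29) = 2^14 mod 29 = 28, giving Legendre symbol -1.
Legendre symbol -1 ⇒ 29 is inert.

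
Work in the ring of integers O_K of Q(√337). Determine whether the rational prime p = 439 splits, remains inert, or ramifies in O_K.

Since 337 ≡ 1 mod 4, the ring of integers is ℤ[(1+√337)/2] with discriminant 337.
439 ∤ 337, so 439 is unramified.
Euler's criterion: 337^219 mod 439 = 438. Thus (337|439) = -1.
Legendre symbol -1 ⇒ 439 is inert.

inert — (439) stays prime in O_K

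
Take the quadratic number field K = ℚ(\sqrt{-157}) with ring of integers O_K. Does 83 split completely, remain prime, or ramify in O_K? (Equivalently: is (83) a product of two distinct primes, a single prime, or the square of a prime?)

-157 mod 4 = 3, hence disc K = 4·(-157) = -628 and O_K = ℤ[√-157].
Since gcd(83, -628) = 1 the prime 83 does not ramify.
(-157/83) = 9^41 mod 83 = 1, giving Legendre symbol 1.
d is a quadratic residue mod p, hence 83 splits in O_K.

p splits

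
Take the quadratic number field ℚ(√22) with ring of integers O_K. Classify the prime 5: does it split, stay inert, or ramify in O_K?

inert

Since 22 ≢ 1 mod 4, the ring of integers is ℤ[√22] with discriminant 4·22 = 88.
disc(K) = 88 is not divisible by 5; 5 is unramified.
Euler's criterion: 22^2 mod 5 = 4. Thus (22|5) = -1.
Legendre symbol -1 ⇒ 5 is inert.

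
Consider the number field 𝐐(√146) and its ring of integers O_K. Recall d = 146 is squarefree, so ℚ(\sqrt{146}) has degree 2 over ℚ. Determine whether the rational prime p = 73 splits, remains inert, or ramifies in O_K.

ramified — (73) = 𝔭²

d = 146 ≡ 2 (mod 4), so O_K = ℤ[√146] and disc(K) = 4d = 584.
73 divides disc(K) = 584, so 73 ramifies.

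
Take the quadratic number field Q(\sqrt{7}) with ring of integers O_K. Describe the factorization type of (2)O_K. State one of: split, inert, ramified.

2 is ramified

d = 7 ≡ 3 (mod 4), so O_K = ℤ[√7] and disc(K) = 4d = 28.
2 divides disc(K) = 28, so 2 ramifies.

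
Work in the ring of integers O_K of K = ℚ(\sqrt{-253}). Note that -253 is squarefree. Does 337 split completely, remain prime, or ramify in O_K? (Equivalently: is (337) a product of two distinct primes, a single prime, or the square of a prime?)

p splits

d = -253 ≡ 3 (mod 4), so O_K = ℤ[√-253] and disc(K) = 4d = -1012.
337 ∤ -1012, so 337 is unramified.
Euler's criterion: (-253)^168 mod 337 = 1. Thus (-253|337) = 1.
Legendre symbol 1 ⇒ 337 is split.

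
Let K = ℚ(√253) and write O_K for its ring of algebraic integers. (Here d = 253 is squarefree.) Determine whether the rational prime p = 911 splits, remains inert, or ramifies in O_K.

253 mod 4 = 1, hence disc K = 253 and O_K = ℤ[(1+√253)/2].
911 ∤ 253, so 911 is unramified.
Compute (253/911) via Euler: 253^((911-1)/2) mod 911 = 910, so (253/911) = -1.
d is a non-residue mod p, hence 911 remains inert in O_K.

inert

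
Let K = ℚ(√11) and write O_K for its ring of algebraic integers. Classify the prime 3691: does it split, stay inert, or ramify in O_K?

11 mod 4 = 3, hence disc K = 4·11 = 44 and O_K = ℤ[√11].
3691 ∤ 44, so 3691 is unramified.
Legendre symbol by Euler's criterion: (11/3691) ≡ 11^1845 ≡ 1 (mod 3691), i.e. (11/3691) = 1.
Legendre symbol 1 ⇒ 3691 is split.

splits completely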